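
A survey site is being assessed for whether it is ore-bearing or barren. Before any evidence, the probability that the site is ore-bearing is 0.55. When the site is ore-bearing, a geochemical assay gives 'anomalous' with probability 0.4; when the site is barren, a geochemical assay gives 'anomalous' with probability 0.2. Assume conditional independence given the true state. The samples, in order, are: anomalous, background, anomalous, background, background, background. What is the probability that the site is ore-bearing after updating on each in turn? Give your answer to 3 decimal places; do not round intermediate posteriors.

0.607

After 'anomalous': P(ore) = 0.4·0.5500 / (0.4·0.5500 + 0.2·0.4500) ≈ 0.7097
After 'background': P(ore) = 0.6·0.7097 / (0.6·0.7097 + 0.8·0.2903) ≈ 0.6471
After 'anomalous': P(ore) = 0.4·0.6471 / (0.4·0.6471 + 0.2·0.3529) ≈ 0.7857
After 'background': P(ore) = 0.6·0.7857 / (0.6·0.7857 + 0.8·0.2143) ≈ 0.7333
After 'background': P(ore) = 0.6·0.7333 / (0.6·0.7333 + 0.8·0.2667) ≈ 0.6735
After 'background': P(ore) = 0.6·0.6735 / (0.6·0.6735 + 0.8·0.3265) ≈ 0.6074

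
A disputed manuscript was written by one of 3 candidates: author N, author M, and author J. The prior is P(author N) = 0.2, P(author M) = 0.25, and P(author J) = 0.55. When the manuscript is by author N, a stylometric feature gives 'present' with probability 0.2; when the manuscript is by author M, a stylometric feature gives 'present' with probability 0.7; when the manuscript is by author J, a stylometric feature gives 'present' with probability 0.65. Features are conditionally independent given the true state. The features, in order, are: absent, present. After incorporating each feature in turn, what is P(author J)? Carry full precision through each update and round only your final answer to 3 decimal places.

0.597

After 'absent': normaliser = 0.8·0.2000 + 0.3·0.2500 + 0.35·0.5500; P(author N) ≈ 0.3743, P(author M) ≈ 0.1754, P(author J) ≈ 0.4503
After 'present': normaliser = 0.2·0.3743 + 0.7·0.1754 + 0.65·0.4503; P(author N) ≈ 0.1527, P(author M) ≈ 0.2504, P(author J) ≈ 0.5969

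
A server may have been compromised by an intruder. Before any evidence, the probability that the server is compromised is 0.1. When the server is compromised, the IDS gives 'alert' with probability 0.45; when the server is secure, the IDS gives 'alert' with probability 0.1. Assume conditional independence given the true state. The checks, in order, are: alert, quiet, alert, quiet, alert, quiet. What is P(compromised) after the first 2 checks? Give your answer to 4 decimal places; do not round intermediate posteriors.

After 'alert': P(compromised) = 0.45·0.1000 / (0.45·0.1000 + 0.1·0.9000) ≈ 0.3333
After 'quiet': P(compromised) = 0.55·0.3333 / (0.55·0.3333 + 0.9·0.6667) ≈ 0.2340

0.2340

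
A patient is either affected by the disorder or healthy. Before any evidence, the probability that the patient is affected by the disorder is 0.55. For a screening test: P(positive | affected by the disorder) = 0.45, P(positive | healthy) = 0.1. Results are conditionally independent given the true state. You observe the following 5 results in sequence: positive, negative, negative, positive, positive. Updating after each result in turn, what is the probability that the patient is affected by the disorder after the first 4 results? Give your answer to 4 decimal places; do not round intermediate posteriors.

After 'positive': P(affected) = 0.45·0.5500 / (0.45·0.5500 + 0.1·0.4500) ≈ 0.8462
After 'negative': P(affected) = 0.55·0.8462 / (0.55·0.8462 + 0.9·0.1538) ≈ 0.7707
After 'negative': P(affected) = 0.55·0.7707 / (0.55·0.7707 + 0.9·0.2293) ≈ 0.6726
After 'positive': P(affected) = 0.45·0.6726 / (0.45·0.6726 + 0.1·0.3274) ≈ 0.9024

0.9024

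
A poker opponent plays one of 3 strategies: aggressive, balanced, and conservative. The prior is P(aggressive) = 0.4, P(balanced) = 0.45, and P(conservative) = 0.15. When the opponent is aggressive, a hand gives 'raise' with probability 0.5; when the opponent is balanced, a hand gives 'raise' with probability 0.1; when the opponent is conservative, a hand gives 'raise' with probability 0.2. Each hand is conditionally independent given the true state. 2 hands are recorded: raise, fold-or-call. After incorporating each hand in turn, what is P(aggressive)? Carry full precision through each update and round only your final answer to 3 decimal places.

After 'raise': normaliser = 0.5·0.4000 + 0.1·0.4500 + 0.2·0.1500; P(aggressive) ≈ 0.7273, P(balanced) ≈ 0.1636, P(conservative) ≈ 0.1091
After 'fold-or-call': normaliser = 0.5·0.7273 + 0.9·0.1636 + 0.8·0.1091; P(aggressive) ≈ 0.6079, P(balanced) ≈ 0.2462, P(conservative) ≈ 0.1459

0.608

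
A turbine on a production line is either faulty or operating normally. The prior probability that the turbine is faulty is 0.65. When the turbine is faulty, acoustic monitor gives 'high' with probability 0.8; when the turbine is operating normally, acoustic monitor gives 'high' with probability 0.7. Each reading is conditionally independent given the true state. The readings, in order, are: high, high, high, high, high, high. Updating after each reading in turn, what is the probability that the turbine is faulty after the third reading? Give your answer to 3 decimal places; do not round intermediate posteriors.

After 'high': P(faulty) = 0.8·0.6500 / (0.8·0.6500 + 0.7·0.3500) ≈ 0.6797
After 'high': P(faulty) = 0.8·0.6797 / (0.8·0.6797 + 0.7·0.3203) ≈ 0.7081
After 'high': P(faulty) = 0.8·0.7081 / (0.8·0.7081 + 0.7·0.2919) ≈ 0.7349

0.735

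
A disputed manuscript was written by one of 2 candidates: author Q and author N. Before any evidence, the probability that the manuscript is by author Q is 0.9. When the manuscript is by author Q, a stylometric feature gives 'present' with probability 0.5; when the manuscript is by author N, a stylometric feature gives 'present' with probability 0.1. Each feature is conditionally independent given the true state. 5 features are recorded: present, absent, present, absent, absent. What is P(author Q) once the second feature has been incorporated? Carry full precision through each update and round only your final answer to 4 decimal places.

After 'present': P(author Q) = 0.5·0.9000 / (0.5·0.9000 + 0.1·0.1000) ≈ 0.9783
After 'absent': P(author Q) = 0.5·0.9783 / (0.5·0.9783 + 0.9·0.0217) ≈ 0.9615

0.9615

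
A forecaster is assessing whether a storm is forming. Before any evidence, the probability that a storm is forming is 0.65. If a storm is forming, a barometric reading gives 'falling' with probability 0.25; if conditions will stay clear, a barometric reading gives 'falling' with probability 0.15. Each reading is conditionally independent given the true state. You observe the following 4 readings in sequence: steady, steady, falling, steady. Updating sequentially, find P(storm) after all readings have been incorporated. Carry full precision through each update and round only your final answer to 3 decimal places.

0.680

After 'steady': P(storm) = 0.75·0.6500 / (0.75·0.6500 + 0.85·0.3500) ≈ 0.6210
After 'steady': P(storm) = 0.75·0.6210 / (0.75·0.6210 + 0.85·0.3790) ≈ 0.5911
After 'falling': P(storm) = 0.25·0.5911 / (0.25·0.5911 + 0.15·0.4089) ≈ 0.7067
After 'steady': P(storm) = 0.75·0.7067 / (0.75·0.7067 + 0.85·0.2933) ≈ 0.6801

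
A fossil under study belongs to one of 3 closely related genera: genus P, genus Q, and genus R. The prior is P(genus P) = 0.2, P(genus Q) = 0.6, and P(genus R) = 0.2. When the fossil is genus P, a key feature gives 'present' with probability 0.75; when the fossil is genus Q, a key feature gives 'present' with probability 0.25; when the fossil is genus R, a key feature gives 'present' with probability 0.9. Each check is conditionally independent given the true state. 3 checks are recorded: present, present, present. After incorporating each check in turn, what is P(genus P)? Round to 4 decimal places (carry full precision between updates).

Apply Bayes' rule sequentially, carrying P(genus P) forward.
After 'present': normaliser = 0.75·0.2000 + 0.25·0.6000 + 0.9·0.2000; P(genus P) ≈ 0.3125, P(genus Q) ≈ 0.3125, P(genus R) ≈ 0.3750
After 'present': normaliser = 0.75·0.3125 + 0.25·0.3125 + 0.9·0.3750; P(genus P) ≈ 0.3606, P(genus Q) ≈ 0.1202, P(genus R) ≈ 0.5192
After 'present': normaliser = 0.75·0.3606 + 0.25·0.1202 + 0.9·0.5192; P(genus P) ≈ 0.3522, P(genus Q) ≈ 0.0391, P(genus R) ≈ 0.6086

0.3522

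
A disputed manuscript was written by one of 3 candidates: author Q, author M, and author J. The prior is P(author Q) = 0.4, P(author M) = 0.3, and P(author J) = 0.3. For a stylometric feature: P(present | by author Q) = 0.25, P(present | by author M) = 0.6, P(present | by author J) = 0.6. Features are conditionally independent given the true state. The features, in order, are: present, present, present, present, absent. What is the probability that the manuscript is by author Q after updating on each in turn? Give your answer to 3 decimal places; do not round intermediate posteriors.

0.036

After 'present': normaliser = 0.25·0.4000 + 0.6·0.3000 + 0.6·0.3000; P(author Q) ≈ 0.2174, P(author M) ≈ 0.3913, P(author J) ≈ 0.3913
After 'present': normaliser = 0.25·0.2174 + 0.6·0.3913 + 0.6·0.3913; P(author Q) ≈ 0.1037, P(author M) ≈ 0.4481, P(author J) ≈ 0.4481
After 'present': normaliser = 0.25·0.1037 + 0.6·0.4481 + 0.6·0.4481; P(author Q) ≈ 0.0460, P(author M) ≈ 0.4770, P(author J) ≈ 0.4770
After 'present': normaliser = 0.25·0.0460 + 0.6·0.4770 + 0.6·0.4770; P(author Q) ≈ 0.0197, P(author M) ≈ 0.4902, P(author J) ≈ 0.4902
After 'absent': normaliser = 0.75·0.0197 + 0.4·0.4902 + 0.4·0.4902; P(author Q) ≈ 0.0363, P(author M) ≈ 0.4818, P(author J) ≈ 0.4818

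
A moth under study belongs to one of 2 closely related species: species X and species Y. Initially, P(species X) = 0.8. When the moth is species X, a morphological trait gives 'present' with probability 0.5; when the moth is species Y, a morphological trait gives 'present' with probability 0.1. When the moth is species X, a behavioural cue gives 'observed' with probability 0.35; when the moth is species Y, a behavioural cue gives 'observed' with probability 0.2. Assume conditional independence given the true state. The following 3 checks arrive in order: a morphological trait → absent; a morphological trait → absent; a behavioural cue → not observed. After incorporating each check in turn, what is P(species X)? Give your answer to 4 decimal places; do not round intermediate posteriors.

0.5008

After a morphological trait='absent': P(species X) = 0.5·0.8000 / (0.5·0.8000 + 0.9·0.2000) ≈ 0.6897
After a morphological trait='absent': P(species X) = 0.5·0.6897 / (0.5·0.6897 + 0.9·0.3103) ≈ 0.5525
After a behavioural cue='not observed': P(species X) = 0.65·0.5525 / (0.65·0.5525 + 0.8·0.4475) ≈ 0.5008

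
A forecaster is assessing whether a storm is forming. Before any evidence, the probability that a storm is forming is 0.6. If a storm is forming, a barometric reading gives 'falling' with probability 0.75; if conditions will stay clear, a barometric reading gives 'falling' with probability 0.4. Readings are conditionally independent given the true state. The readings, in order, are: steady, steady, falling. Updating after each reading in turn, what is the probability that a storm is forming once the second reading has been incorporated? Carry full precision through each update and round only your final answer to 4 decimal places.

After 'steady': P(storm) = 0.25·0.6000 / (0.25·0.6000 + 0.6·0.4000) ≈ 0.3846
After 'steady': P(storm) = 0.25·0.3846 / (0.25·0.3846 + 0.6·0.6154) ≈ 0.2066

0.2066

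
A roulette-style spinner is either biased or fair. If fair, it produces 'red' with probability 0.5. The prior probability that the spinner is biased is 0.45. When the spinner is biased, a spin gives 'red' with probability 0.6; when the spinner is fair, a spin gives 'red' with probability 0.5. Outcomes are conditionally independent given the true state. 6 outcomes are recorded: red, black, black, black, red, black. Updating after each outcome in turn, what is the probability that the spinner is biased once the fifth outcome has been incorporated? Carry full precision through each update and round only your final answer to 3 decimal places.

0.376

After 'red': P(biased) = 0.6·0.4500 / (0.6·0.4500 + 0.5·0.5500) ≈ 0.4954
After 'black': P(biased) = 0.4·0.4954 / (0.4·0.4954 + 0.5·0.5046) ≈ 0.4399
After 'black': P(biased) = 0.4·0.4399 / (0.4·0.4399 + 0.5·0.5601) ≈ 0.3859
After 'black': P(biased) = 0.4·0.3859 / (0.4·0.3859 + 0.5·0.6141) ≈ 0.3345
After 'red': P(biased) = 0.6·0.3345 / (0.6·0.3345 + 0.5·0.6655) ≈ 0.3763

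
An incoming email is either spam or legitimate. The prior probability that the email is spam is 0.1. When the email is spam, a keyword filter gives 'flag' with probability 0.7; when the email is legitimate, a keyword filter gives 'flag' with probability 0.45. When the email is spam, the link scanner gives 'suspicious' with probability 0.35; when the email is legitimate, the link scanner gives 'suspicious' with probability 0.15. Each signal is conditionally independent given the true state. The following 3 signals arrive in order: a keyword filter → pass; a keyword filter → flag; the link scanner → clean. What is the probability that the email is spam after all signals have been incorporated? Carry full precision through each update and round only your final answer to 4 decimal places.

0.0672

Apply Bayes' rule sequentially, carrying P(spam) forward.
After a keyword filter='pass': P(spam) = 0.3·0.1000 / (0.3·0.1000 + 0.55·0.9000) ≈ 0.0571
After a keyword filter='flag': P(spam) = 0.7·0.0571 / (0.7·0.0571 + 0.45·0.9429) ≈ 0.0862
After the link scanner='clean': P(spam) = 0.65·0.0862 / (0.65·0.0862 + 0.85·0.9138) ≈ 0.0672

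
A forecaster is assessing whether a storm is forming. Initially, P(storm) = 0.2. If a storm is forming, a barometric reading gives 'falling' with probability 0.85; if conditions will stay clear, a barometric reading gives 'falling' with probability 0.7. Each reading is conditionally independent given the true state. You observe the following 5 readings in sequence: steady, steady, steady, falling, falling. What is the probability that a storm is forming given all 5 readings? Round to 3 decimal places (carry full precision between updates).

0.044

Apply Bayes' rule sequentially, carrying P(storm) forward.
After 'steady': P(storm) = 0.15·0.2000 / (0.15·0.2000 + 0.3·0.8000) ≈ 0.1111
After 'steady': P(storm) = 0.15·0.1111 / (0.15·0.1111 + 0.3·0.8889) ≈ 0.0588
After 'steady': P(storm) = 0.15·0.0588 / (0.15·0.0588 + 0.3·0.9412) ≈ 0.0303
After 'falling': P(storm) = 0.85·0.0303 / (0.85·0.0303 + 0.7·0.9697) ≈ 0.0366
After 'falling': P(storm) = 0.85·0.0366 / (0.85·0.0366 + 0.7·0.9634) ≈ 0.0440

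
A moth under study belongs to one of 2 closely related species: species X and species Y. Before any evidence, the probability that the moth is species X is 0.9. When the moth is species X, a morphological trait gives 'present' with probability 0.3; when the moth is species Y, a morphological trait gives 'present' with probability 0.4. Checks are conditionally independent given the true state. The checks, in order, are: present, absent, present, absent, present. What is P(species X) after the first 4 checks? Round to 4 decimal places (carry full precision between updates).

0.8733

After 'present': P(species X) = 0.3·0.9000 / (0.3·0.9000 + 0.4·0.1000) ≈ 0.8710
After 'absent': P(species X) = 0.7·0.8710 / (0.7·0.8710 + 0.6·0.1290) ≈ 0.8873
After 'present': P(species X) = 0.3·0.8873 / (0.3·0.8873 + 0.4·0.1127) ≈ 0.8552
After 'absent': P(species X) = 0.7·0.8552 / (0.7·0.8552 + 0.6·0.1448) ≈ 0.8733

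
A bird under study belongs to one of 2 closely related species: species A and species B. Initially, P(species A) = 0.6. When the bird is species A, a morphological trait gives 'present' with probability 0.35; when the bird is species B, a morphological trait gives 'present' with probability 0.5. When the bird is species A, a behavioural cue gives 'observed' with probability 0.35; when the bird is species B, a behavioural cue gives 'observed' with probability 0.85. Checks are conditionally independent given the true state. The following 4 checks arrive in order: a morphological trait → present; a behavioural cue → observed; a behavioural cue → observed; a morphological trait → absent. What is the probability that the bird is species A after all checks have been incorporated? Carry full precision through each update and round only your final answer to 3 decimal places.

After a morphological trait='present': P(species A) = 0.35·0.6000 / (0.35·0.6000 + 0.5·0.4000) ≈ 0.5122
After a behavioural cue='observed': P(species A) = 0.35·0.5122 / (0.35·0.5122 + 0.85·0.4878) ≈ 0.3018
After a behavioural cue='observed': P(species A) = 0.35·0.3018 / (0.35·0.3018 + 0.85·0.6982) ≈ 0.1511
After a morphological trait='absent': P(species A) = 0.65·0.1511 / (0.65·0.1511 + 0.5·0.8489) ≈ 0.1879

0.188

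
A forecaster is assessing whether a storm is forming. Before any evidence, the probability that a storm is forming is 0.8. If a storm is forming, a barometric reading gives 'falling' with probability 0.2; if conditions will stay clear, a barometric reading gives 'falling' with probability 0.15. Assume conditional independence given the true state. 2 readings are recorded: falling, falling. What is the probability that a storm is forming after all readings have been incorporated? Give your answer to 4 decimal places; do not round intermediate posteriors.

After 'falling': P(storm) = 0.2·0.8000 / (0.2·0.8000 + 0.15·0.2000) ≈ 0.8421
After 'falling': P(storm) = 0.2·0.8421 / (0.2·0.8421 + 0.15·0.1579) ≈ 0.8767

0.8767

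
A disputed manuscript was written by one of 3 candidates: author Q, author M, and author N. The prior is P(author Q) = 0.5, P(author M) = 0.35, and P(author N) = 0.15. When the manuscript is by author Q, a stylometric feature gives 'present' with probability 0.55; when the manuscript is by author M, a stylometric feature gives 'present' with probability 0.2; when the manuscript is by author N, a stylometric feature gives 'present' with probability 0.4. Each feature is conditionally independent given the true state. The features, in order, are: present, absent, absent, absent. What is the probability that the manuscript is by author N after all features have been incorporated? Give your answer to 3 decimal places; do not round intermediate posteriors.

0.175

After 'present': normaliser = 0.55·0.5000 + 0.2·0.3500 + 0.4·0.1500; P(author Q) ≈ 0.6790, P(author M) ≈ 0.1728, P(author N) ≈ 0.1481
After 'absent': normaliser = 0.45·0.6790 + 0.8·0.1728 + 0.6·0.1481; P(author Q) ≈ 0.5736, P(author M) ≈ 0.2596, P(author N) ≈ 0.1669
After 'absent': normaliser = 0.45·0.5736 + 0.8·0.2596 + 0.6·0.1669; P(author Q) ≈ 0.4561, P(author M) ≈ 0.3669, P(author N) ≈ 0.1769
After 'absent': normaliser = 0.45·0.4561 + 0.8·0.3669 + 0.6·0.1769; P(author Q) ≈ 0.3393, P(author M) ≈ 0.4852, P(author N) ≈ 0.1755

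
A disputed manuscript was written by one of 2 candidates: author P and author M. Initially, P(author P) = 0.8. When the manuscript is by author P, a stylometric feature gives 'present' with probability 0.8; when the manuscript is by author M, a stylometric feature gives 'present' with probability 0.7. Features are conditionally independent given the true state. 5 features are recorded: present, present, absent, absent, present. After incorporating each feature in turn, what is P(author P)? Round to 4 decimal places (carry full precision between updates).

Each posterior becomes the prior for the next update.
After 'present': P(author P) = 0.8·0.8000 / (0.8·0.8000 + 0.7·0.2000) ≈ 0.8205
After 'present': P(author P) = 0.8·0.8205 / (0.8·0.8205 + 0.7·0.1795) ≈ 0.8393
After 'absent': P(author P) = 0.2·0.8393 / (0.2·0.8393 + 0.3·0.1607) ≈ 0.7769
After 'absent': P(author P) = 0.2·0.7769 / (0.2·0.7769 + 0.3·0.2231) ≈ 0.6990
After 'present': P(author P) = 0.8·0.6990 / (0.8·0.6990 + 0.7·0.3010) ≈ 0.7263

0.7263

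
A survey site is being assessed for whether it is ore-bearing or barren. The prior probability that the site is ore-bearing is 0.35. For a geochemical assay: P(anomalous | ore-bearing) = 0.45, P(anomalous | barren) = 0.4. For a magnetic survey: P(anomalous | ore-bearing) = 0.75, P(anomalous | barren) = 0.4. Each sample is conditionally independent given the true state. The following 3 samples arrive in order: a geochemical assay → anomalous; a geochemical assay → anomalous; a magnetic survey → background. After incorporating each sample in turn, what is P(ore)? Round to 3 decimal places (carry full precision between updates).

Apply Bayes' rule sequentially, carrying P(ore) forward.
After a geochemical assay='anomalous': P(ore) = 0.45·0.3500 / (0.45·0.3500 + 0.4·0.6500) ≈ 0.3772
After a geochemical assay='anomalous': P(ore) = 0.45·0.3772 / (0.45·0.3772 + 0.4·0.6228) ≈ 0.4053
After a magnetic survey='background': P(ore) = 0.25·0.4053 / (0.25·0.4053 + 0.6·0.5947) ≈ 0.2212

0.221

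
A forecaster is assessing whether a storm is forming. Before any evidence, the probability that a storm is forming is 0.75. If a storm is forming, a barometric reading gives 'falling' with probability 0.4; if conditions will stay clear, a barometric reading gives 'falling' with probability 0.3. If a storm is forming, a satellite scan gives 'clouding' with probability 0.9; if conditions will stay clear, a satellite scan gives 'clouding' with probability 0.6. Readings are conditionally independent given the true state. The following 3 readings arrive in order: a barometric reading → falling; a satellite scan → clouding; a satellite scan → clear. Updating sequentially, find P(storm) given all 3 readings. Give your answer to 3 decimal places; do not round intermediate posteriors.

After a barometric reading='falling': P(storm) = 0.4·0.7500 / (0.4·0.7500 + 0.3·0.2500) ≈ 0.8000
After a satellite scan='clouding': P(storm) = 0.9·0.8000 / (0.9·0.8000 + 0.6·0.2000) ≈ 0.8571
After a satellite scan='clear': P(storm) = 0.1·0.8571 / (0.1·0.8571 + 0.4·0.1429) ≈ 0.6000

0.600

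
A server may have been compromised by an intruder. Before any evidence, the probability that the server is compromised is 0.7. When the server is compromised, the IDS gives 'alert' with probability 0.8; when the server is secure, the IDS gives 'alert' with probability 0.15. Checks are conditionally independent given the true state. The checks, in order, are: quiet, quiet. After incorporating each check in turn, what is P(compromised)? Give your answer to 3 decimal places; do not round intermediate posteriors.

0.114

After 'quiet': P(compromised) = 0.2·0.7000 / (0.2·0.7000 + 0.85·0.3000) ≈ 0.3544
After 'quiet': P(compromised) = 0.2·0.3544 / (0.2·0.3544 + 0.85·0.6456) ≈ 0.1144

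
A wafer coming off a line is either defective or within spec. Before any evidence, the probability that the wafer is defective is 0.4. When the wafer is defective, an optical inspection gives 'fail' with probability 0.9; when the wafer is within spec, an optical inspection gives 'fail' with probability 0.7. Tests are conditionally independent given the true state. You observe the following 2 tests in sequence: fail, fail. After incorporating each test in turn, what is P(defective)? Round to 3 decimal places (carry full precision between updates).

After 'fail': P(defective) = 0.9·0.4000 / (0.9·0.4000 + 0.7·0.6000) ≈ 0.4615
After 'fail': P(defective) = 0.9·0.4615 / (0.9·0.4615 + 0.7·0.5385) ≈ 0.5243

0.524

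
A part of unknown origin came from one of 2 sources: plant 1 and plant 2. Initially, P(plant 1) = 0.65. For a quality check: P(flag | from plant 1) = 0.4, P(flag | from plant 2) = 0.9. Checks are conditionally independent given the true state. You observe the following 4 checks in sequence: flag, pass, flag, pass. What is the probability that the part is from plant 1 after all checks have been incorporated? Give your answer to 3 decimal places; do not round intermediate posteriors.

0.930

After 'flag': P(plant 1) = 0.4·0.6500 / (0.4·0.6500 + 0.9·0.3500) ≈ 0.4522
After 'pass': P(plant 1) = 0.6·0.4522 / (0.6·0.4522 + 0.1·0.5478) ≈ 0.8320
After 'flag': P(plant 1) = 0.4·0.8320 / (0.4·0.8320 + 0.9·0.1680) ≈ 0.6876
After 'pass': P(plant 1) = 0.6·0.6876 / (0.6·0.6876 + 0.1·0.3124) ≈ 0.9296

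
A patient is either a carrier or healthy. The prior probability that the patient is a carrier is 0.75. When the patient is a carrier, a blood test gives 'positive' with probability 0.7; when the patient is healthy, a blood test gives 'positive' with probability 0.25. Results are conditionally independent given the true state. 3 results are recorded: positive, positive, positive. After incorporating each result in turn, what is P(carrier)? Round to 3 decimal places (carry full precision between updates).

0.985

After 'positive': P(carrier) = 0.7·0.7500 / (0.7·0.7500 + 0.25·0.2500) ≈ 0.8936
After 'positive': P(carrier) = 0.7·0.8936 / (0.7·0.8936 + 0.25·0.1064) ≈ 0.9592
After 'positive': P(carrier) = 0.7·0.9592 / (0.7·0.9592 + 0.25·0.0408) ≈ 0.9850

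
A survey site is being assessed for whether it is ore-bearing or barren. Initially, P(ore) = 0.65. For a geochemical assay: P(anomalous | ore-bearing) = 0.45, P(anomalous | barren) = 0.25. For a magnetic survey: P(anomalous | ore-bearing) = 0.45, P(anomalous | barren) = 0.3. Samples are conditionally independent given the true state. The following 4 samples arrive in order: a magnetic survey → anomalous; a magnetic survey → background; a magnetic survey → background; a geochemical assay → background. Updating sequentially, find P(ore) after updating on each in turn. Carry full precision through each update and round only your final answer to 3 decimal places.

After a magnetic survey='anomalous': P(ore) = 0.45·0.6500 / (0.45·0.6500 + 0.3·0.3500) ≈ 0.7358
After a magnetic survey='background': P(ore) = 0.55·0.7358 / (0.55·0.7358 + 0.7·0.2642) ≈ 0.6864
After a magnetic survey='background': P(ore) = 0.55·0.6864 / (0.55·0.6864 + 0.7·0.3136) ≈ 0.6323
After a geochemical assay='background': P(ore) = 0.55·0.6323 / (0.55·0.6323 + 0.75·0.3677) ≈ 0.5577

0.558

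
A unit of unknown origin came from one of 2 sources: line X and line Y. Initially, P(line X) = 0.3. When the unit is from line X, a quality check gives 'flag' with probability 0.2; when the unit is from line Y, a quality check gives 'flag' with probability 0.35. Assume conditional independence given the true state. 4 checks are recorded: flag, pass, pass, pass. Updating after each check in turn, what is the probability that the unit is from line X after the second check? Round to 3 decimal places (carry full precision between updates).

After 'flag': P(line X) = 0.2·0.3000 / (0.2·0.3000 + 0.35·0.7000) ≈ 0.1967
After 'pass': P(line X) = 0.8·0.1967 / (0.8·0.1967 + 0.65·0.8033) ≈ 0.2316

0.232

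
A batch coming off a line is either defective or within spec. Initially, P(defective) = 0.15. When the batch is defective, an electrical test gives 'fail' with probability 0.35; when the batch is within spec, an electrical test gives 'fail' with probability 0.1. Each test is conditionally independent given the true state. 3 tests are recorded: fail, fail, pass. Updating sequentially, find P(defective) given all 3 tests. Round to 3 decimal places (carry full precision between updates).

After 'fail': P(defective) = 0.35·0.1500 / (0.35·0.1500 + 0.1·0.8500) ≈ 0.3818
After 'fail': P(defective) = 0.35·0.3818 / (0.35·0.3818 + 0.1·0.6182) ≈ 0.6837
After 'pass': P(defective) = 0.65·0.6837 / (0.65·0.6837 + 0.9·0.3163) ≈ 0.6096

0.610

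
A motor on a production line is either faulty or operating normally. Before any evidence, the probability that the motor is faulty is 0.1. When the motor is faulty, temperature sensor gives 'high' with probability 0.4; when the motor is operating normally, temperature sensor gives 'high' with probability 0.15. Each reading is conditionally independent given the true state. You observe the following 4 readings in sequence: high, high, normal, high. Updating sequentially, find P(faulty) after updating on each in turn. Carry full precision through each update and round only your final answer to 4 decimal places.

0.5980

After 'high': P(faulty) = 0.4·0.1000 / (0.4·0.1000 + 0.15·0.9000) ≈ 0.2286
After 'high': P(faulty) = 0.4·0.2286 / (0.4·0.2286 + 0.15·0.7714) ≈ 0.4414
After 'normal': P(faulty) = 0.6·0.4414 / (0.6·0.4414 + 0.85·0.5586) ≈ 0.3580
After 'high': P(faulty) = 0.4·0.3580 / (0.4·0.3580 + 0.15·0.6420) ≈ 0.5980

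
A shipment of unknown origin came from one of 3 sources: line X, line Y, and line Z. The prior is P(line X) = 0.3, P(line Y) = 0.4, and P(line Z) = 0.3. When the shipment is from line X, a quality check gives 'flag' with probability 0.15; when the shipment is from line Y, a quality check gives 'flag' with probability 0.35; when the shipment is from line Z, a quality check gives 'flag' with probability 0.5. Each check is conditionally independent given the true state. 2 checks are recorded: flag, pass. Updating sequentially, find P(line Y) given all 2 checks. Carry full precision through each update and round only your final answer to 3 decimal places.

Each posterior becomes the prior for the next update.
After 'flag': normaliser = 0.15·0.3000 + 0.35·0.4000 + 0.5·0.3000; P(line X) ≈ 0.1343, P(line Y) ≈ 0.4179, P(line Z) ≈ 0.4478
After 'pass': normaliser = 0.85·0.1343 + 0.65·0.4179 + 0.5·0.4478; P(line X) ≈ 0.1873, P(line Y) ≈ 0.4455, P(line Z) ≈ 0.3672

0.446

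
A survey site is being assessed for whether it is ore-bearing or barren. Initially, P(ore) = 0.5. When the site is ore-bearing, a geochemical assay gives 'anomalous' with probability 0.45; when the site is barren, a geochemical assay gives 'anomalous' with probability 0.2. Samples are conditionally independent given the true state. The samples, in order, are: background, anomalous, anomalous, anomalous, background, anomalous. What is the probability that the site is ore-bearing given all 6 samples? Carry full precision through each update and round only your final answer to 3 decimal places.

After 'background': P(ore) = 0.55·0.5000 / (0.55·0.5000 + 0.8·0.5000) ≈ 0.4074
After 'anomalous': P(ore) = 0.45·0.4074 / (0.45·0.4074 + 0.2·0.5926) ≈ 0.6074
After 'anomalous': P(ore) = 0.45·0.6074 / (0.45·0.6074 + 0.2·0.3926) ≈ 0.7768
After 'anomalous': P(ore) = 0.45·0.7768 / (0.45·0.7768 + 0.2·0.2232) ≈ 0.8868
After 'background': P(ore) = 0.55·0.8868 / (0.55·0.8868 + 0.8·0.1132) ≈ 0.8434
After 'anomalous': P(ore) = 0.45·0.8434 / (0.45·0.8434 + 0.2·0.1566) ≈ 0.9237

0.924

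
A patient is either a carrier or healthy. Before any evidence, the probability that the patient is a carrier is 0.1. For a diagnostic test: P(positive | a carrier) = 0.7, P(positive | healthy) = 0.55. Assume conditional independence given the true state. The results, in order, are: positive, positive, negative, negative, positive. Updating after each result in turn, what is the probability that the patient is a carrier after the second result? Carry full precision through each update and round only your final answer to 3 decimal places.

After 'positive': P(carrier) = 0.7·0.1000 / (0.7·0.1000 + 0.55·0.9000) ≈ 0.1239
After 'positive': P(carrier) = 0.7·0.1239 / (0.7·0.1239 + 0.55·0.8761) ≈ 0.1525

0.153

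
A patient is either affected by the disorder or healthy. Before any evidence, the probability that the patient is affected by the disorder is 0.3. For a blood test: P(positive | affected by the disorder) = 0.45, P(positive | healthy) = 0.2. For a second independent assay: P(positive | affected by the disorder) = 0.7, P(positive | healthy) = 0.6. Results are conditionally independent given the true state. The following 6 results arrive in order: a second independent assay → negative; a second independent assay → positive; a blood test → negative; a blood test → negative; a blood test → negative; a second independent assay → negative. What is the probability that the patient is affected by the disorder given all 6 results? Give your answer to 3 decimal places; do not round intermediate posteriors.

After a second independent assay='negative': P(affected) = 0.3·0.3000 / (0.3·0.3000 + 0.4·0.7000) ≈ 0.2432
After a second independent assay='positive': P(affected) = 0.7·0.2432 / (0.7·0.2432 + 0.6·0.7568) ≈ 0.2727
After a blood test='negative': P(affected) = 0.55·0.2727 / (0.55·0.2727 + 0.8·0.7273) ≈ 0.2050
After a blood test='negative': P(affected) = 0.55·0.2050 / (0.55·0.2050 + 0.8·0.7950) ≈ 0.1506
After a blood test='negative': P(affected) = 0.55·0.1506 / (0.55·0.1506 + 0.8·0.8494) ≈ 0.1086
After a second independent assay='negative': P(affected) = 0.3·0.1086 / (0.3·0.1086 + 0.4·0.8914) ≈ 0.0837

0.084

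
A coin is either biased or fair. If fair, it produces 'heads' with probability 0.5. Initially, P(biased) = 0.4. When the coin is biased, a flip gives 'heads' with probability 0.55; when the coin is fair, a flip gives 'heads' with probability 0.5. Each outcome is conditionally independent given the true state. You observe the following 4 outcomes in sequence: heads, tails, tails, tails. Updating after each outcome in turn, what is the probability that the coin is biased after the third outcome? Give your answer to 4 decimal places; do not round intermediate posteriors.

After 'heads': P(biased) = 0.55·0.4000 / (0.55·0.4000 + 0.5·0.6000) ≈ 0.4231
After 'tails': P(biased) = 0.45·0.4231 / (0.45·0.4231 + 0.5·0.5769) ≈ 0.3976
After 'tails': P(biased) = 0.45·0.3976 / (0.45·0.3976 + 0.5·0.6024) ≈ 0.3726

0.3726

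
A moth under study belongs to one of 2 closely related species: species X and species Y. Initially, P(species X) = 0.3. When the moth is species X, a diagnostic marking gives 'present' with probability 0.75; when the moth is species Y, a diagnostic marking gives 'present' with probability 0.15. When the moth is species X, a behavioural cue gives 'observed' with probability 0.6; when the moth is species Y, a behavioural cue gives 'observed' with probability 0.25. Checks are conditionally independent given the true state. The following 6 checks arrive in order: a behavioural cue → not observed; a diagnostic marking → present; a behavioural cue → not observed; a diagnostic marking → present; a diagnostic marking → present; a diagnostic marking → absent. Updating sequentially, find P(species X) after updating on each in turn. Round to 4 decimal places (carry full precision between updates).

Each posterior becomes the prior for the next update.
After a behavioural cue='not observed': P(species X) = 0.4·0.3000 / (0.4·0.3000 + 0.75·0.7000) ≈ 0.1860
After a diagnostic marking='present': P(species X) = 0.75·0.1860 / (0.75·0.1860 + 0.15·0.8140) ≈ 0.5333
After a behavioural cue='not observed': P(species X) = 0.4·0.5333 / (0.4·0.5333 + 0.75·0.4667) ≈ 0.3787
After a diagnostic marking='present': P(species X) = 0.75·0.3787 / (0.75·0.3787 + 0.15·0.6213) ≈ 0.7529
After a diagnostic marking='present': P(species X) = 0.75·0.7529 / (0.75·0.7529 + 0.15·0.2471) ≈ 0.9384
After a diagnostic marking='absent': P(species X) = 0.25·0.9384 / (0.25·0.9384 + 0.85·0.0616) ≈ 0.8176

0.8176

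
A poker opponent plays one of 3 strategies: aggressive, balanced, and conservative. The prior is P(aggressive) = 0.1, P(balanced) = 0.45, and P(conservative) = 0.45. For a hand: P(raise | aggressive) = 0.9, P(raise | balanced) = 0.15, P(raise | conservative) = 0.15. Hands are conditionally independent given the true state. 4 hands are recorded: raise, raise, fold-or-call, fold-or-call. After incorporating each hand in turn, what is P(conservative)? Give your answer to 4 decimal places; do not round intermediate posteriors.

Apply Bayes' rule sequentially, carrying P(conservative) forward.
After 'raise': normaliser = 0.9·0.1000 + 0.15·0.4500 + 0.15·0.4500; P(aggressive) ≈ 0.4000, P(balanced) ≈ 0.3000, P(conservative) ≈ 0.3000
After 'raise': normaliser = 0.9·0.4000 + 0.15·0.3000 + 0.15·0.3000; P(aggressive) ≈ 0.8000, P(balanced) ≈ 0.1000, P(conservative) ≈ 0.1000
After 'fold-or-call': normaliser = 0.1·0.8000 + 0.85·0.1000 + 0.85·0.1000; P(aggressive) ≈ 0.3200, P(balanced) ≈ 0.3400, P(conservative) ≈ 0.3400
After 'fold-or-call': normaliser = 0.1·0.3200 + 0.85·0.3400 + 0.85·0.3400; P(aggressive) ≈ 0.0525, P(balanced) ≈ 0.4738, P(conservative) ≈ 0.4738

0.4738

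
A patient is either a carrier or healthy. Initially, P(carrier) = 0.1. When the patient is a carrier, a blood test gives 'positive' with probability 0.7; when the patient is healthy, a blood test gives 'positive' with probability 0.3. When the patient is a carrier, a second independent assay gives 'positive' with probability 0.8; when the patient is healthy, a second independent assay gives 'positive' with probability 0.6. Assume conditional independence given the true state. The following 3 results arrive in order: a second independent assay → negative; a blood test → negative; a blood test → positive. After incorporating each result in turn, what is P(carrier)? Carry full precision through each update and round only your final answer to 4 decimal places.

0.0526

Apply Bayes' rule sequentially, carrying P(carrier) forward.
After a second independent assay='negative': P(carrier) = 0.2·0.1000 / (0.2·0.1000 + 0.4·0.9000) ≈ 0.0526
After a blood test='negative': P(carrier) = 0.3·0.0526 / (0.3·0.0526 + 0.7·0.9474) ≈ 0.0233
After a blood test='positive': P(carrier) = 0.7·0.0233 / (0.7·0.0233 + 0.3·0.9767) ≈ 0.0526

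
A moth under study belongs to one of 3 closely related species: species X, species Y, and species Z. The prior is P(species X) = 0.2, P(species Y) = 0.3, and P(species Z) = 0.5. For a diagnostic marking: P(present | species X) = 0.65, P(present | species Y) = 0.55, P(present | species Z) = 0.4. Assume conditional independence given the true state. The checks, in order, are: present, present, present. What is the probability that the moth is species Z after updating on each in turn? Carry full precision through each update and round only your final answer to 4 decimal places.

0.2339

After 'present': normaliser = 0.65·0.2000 + 0.55·0.3000 + 0.4·0.5000; P(species X) ≈ 0.2626, P(species Y) ≈ 0.3333, P(species Z) ≈ 0.4040
After 'present': normaliser = 0.65·0.2626 + 0.55·0.3333 + 0.4·0.4040; P(species X) ≈ 0.3310, P(species Y) ≈ 0.3555, P(species Z) ≈ 0.3134
After 'present': normaliser = 0.65·0.3310 + 0.55·0.3555 + 0.4·0.3134; P(species X) ≈ 0.4014, P(species Y) ≈ 0.3648, P(species Z) ≈ 0.2339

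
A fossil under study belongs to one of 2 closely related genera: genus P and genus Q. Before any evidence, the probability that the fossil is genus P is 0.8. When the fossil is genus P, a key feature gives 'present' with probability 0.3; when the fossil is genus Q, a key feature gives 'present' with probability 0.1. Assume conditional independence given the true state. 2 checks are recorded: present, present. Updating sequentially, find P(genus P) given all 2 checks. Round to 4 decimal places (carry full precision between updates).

0.9730

Apply Bayes' rule sequentially, carrying P(genus P) forward.
After 'present': P(genus P) = 0.3·0.8000 / (0.3·0.8000 + 0.1·0.2000) ≈ 0.9231
After 'present': P(genus P) = 0.3·0.9231 / (0.3·0.9231 + 0.1·0.0769) ≈ 0.9730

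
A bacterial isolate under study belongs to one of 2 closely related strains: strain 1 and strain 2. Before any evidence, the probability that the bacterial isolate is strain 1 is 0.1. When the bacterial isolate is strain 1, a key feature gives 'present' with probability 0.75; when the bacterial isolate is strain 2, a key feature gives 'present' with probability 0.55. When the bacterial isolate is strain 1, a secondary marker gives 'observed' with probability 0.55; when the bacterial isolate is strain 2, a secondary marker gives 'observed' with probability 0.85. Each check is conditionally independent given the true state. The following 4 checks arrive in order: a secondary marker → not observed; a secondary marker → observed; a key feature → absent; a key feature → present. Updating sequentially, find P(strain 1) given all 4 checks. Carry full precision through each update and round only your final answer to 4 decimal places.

0.1404

After a secondary marker='not observed': P(strain 1) = 0.45·0.1000 / (0.45·0.1000 + 0.15·0.9000) ≈ 0.2500
After a secondary marker='observed': P(strain 1) = 0.55·0.2500 / (0.55·0.2500 + 0.85·0.7500) ≈ 0.1774
After a key feature='absent': P(strain 1) = 0.25·0.1774 / (0.25·0.1774 + 0.45·0.8226) ≈ 0.1070
After a key feature='present': P(strain 1) = 0.75·0.1070 / (0.75·0.1070 + 0.55·0.8930) ≈ 0.1404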